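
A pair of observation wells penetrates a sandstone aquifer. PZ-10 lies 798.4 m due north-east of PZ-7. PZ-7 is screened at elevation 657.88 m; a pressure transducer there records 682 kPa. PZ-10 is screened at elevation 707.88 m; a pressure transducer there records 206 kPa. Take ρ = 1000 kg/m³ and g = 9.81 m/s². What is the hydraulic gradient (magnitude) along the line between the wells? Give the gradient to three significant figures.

Pressure head at PZ-7: ψ = P/(ρg) = 682×1000 / (1000 × 9.81) = 69.52 m.
Total head at PZ-7: h = z + ψ = 657.88 + 69.52 = 727.40 m.
Pressure head at PZ-10: ψ = P/(ρg) = 206×1000 / (1000 × 9.81) = 21.00 m.
Total head at PZ-10: h = z + ψ = 707.88 + 21.00 = 728.88 m.
Head difference: h(PZ-7) − h(PZ-10) = 727.40 − 728.88 = -1.48 m.
Hydraulic gradient: i = |Δh| / L = 1.48 / 798.4 = 0.00185.

i ≈ 0.00185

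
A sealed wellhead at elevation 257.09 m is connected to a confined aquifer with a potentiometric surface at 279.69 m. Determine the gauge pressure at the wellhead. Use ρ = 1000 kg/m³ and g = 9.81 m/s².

P ≈ 222 kPa

Head above the cap: Δh = 279.69 − 257.09 = 22.60 m.
P = ρgΔh = 1000 × 9.81 × 22.60 = 221706 Pa ≈ 222 kPa.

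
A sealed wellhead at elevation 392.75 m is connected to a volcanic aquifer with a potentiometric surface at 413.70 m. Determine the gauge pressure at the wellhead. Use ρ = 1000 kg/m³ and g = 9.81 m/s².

P ≈ 206 kPa

Head above the cap: Δh = 413.70 − 392.75 = 20.95 m.
P = ρgΔh = 1000 × 9.81 × 20.95 = 205520 Pa ≈ 206 kPa.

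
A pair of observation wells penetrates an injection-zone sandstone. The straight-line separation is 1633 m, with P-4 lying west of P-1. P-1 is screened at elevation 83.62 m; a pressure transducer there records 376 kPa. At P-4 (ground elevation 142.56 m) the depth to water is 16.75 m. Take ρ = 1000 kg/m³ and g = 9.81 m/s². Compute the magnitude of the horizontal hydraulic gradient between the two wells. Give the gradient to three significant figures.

Pressure head at P-1: ψ = P/(ρg) = 376×1000 / (1000 × 9.81) = 38.33 m.
Total head at P-1: h = z + ψ = 83.62 + 38.33 = 121.95 m.
Total head at P-4: h = 142.56 − 16.75 = 125.81 m.
Head difference: h(P-1) − h(P-4) = 121.95 − 125.81 = -3.86 m.
Hydraulic gradient: i = |Δh| / L = 3.86 / 1633 = 0.00236.

i ≈ 0.00236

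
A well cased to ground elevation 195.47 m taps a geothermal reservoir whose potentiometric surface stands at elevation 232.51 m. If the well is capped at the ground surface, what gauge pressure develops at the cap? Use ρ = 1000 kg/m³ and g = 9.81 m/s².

Head above the cap: Δh = 232.51 − 195.47 = 37.04 m.
P = ρgΔh = 1000 × 9.81 × 37.04 = 363362 Pa ≈ 363 kPa.

P ≈ 363 kPa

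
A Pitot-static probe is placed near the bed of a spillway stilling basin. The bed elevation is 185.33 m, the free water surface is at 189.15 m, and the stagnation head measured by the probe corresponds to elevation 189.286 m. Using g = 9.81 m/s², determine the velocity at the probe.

Near the bed, under hydrostatic conditions, the piezometric head (z + ψ) equals the free-surface elevation, 189.15 m.
Velocity head = total − piezometric = 189.286 − 189.15 = 0.136 m.
v = √(2g·h_v) = √(2 × 9.81 × 0.136) = 1.63 m/s.

v ≈ 1.63 m/s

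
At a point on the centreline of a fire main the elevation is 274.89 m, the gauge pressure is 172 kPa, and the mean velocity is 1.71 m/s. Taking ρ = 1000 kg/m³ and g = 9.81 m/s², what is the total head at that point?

h ≈ 292.57 m

Pressure head ψ = P/(ρg) = 172×1000 / (1000 × 9.81) = 17.53 m.
Velocity head = v²/(2g) = 1.71² / (2 × 9.81) = 0.149 m.
h = z + ψ + v²/(2g) = 274.89 + 17.53 + 0.149 = 292.57 m.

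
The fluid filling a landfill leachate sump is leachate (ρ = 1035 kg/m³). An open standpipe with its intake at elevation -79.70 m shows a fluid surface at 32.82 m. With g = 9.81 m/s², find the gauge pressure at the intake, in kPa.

P ≈ 1140 kPa

Pressure head ψ = h − z = 32.82 − (-79.70) = 112.52 m.
P = ρgψ = 1035 × 9.81 × 112.52 = 1142455 Pa ≈ 1140 kPa.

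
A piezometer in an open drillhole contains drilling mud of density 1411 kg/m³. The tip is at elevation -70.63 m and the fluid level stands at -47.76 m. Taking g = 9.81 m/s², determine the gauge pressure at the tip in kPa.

Pressure head ψ = h − z = -47.76 − (-70.63) = 22.87 m.
P = ρgψ = 1411 × 9.81 × 22.87 = 316564 Pa ≈ 317 kPa.

P ≈ 317 kPa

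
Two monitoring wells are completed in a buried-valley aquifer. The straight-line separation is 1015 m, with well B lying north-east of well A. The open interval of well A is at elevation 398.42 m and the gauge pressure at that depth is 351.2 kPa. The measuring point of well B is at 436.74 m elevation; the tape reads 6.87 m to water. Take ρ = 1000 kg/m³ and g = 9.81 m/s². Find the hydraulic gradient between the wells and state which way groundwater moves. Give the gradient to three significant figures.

Pressure head at well A: ψ = P/(ρg) = 351.2×1000 / (1000 × 9.81) = 35.80 m.
Total head at well A: h = z + ψ = 398.42 + 35.80 = 434.22 m.
Total head at well B: h = 436.74 − 6.87 = 429.87 m.
Head difference: h(well A) − h(well B) = 434.22 − 429.87 = 4.35 m.
Hydraulic gradient: i = |Δh| / L = 4.35 / 1015 = 0.00429.
Flow is from higher to lower head: from well A toward well B, i.e. toward the north-east.

i ≈ 0.00429; groundwater flows toward the north-east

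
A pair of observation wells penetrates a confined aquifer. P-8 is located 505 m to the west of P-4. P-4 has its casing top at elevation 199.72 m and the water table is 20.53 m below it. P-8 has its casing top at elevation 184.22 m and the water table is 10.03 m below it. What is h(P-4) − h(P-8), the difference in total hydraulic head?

Total head at P-4: h = 199.72 − 20.53 = 179.19 m.
Total head at P-8: h = 184.22 − 10.03 = 174.19 m.
Head difference: h(P-4) − h(P-8) = 179.19 − 174.19 = 5.00 m.

Δh ≈ 5.00 m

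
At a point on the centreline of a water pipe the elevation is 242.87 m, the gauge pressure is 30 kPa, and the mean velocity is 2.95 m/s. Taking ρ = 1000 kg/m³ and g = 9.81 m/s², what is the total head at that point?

Pressure head ψ = P/(ρg) = 30×1000 / (1000 × 9.81) = 3.06 m.
Velocity head = v²/(2g) = 2.95² / (2 × 9.81) = 0.444 m.
h = z + ψ + v²/(2g) = 242.87 + 3.06 + 0.444 = 246.37 m.

h ≈ 246.37 m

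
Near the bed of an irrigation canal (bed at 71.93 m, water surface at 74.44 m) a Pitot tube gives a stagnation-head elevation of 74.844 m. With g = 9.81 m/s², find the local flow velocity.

Near the bed, under hydrostatic conditions, the piezometric head (z + ψ) equals the free-surface elevation, 74.44 m.
Velocity head = total − piezometric = 74.844 − 74.44 = 0.404 m.
v = √(2g·h_v) = √(2 × 9.81 × 0.404) = 2.82 m/s.

v ≈ 2.82 m/s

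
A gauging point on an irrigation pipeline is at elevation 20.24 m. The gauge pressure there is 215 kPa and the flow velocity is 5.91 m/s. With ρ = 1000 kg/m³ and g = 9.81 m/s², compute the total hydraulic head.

Pressure head ψ = P/(ρg) = 215×1000 / (1000 × 9.81) = 21.92 m.
Velocity head = v²/(2g) = 5.91² / (2 × 9.81) = 1.780 m.
h = z + ψ + v²/(2g) = 20.24 + 21.92 + 1.780 = 43.94 m.

h ≈ 43.94 m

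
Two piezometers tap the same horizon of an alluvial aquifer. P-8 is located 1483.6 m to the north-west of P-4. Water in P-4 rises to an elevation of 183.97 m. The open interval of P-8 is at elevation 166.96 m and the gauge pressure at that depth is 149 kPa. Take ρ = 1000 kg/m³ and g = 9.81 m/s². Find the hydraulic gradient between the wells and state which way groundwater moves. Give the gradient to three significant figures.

Total head at P-4: h = 183.97 m (water level in the piezometer is the total head).
Pressure head at P-8: ψ = P/(ρg) = 149×1000 / (1000 × 9.81) = 15.19 m.
Total head at P-8: h = z + ψ = 166.96 + 15.19 = 182.15 m.
Head difference: h(P-4) − h(P-8) = 183.97 − 182.15 = 1.82 m.
Hydraulic gradient: i = |Δh| / L = 1.82 / 1483.6 = 0.00123.
Flow is from higher to lower head: from P-4 toward P-8, i.e. toward the north-west.

i ≈ 0.00123; groundwater flows toward the north-west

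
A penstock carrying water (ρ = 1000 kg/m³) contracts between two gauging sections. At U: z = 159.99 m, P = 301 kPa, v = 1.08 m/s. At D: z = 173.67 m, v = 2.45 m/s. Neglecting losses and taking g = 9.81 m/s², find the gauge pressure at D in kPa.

Pressure head at U: ψ₁ = P₁/(ρg) = 301×1000 / (1000 × 9.81) = 30.68 m.
Velocity heads: v₁²/2g = 1.08²/19.62 = 0.059 m; v₂²/2g = 2.45²/19.62 = 0.306 m.
Total head H = z₁ + ψ₁ + v₁²/2g = 159.99 + 30.68 + 0.059 = 190.73 m.
ψ₂ = H − z₂ − v₂²/2g = 190.73 − 173.67 − 0.306 = 16.75 m.
P₂ = ρgψ₂ = 1000 × 9.81 × 16.75 ≈ 164 kPa.

P₂ ≈ 164 kPa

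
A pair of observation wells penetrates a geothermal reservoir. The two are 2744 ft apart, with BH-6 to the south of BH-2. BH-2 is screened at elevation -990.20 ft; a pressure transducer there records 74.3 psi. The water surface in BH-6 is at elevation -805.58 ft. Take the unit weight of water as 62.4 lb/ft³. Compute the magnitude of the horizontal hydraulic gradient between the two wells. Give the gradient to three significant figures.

Pressure head at BH-2: ψ = 144·P/γ = 144 × 74.3 / 62.4 = 171.46 ft.
Total head at BH-2: h = z + ψ = -990.20 + 171.46 = -818.74 ft.
Total head at BH-6: h = -805.58 ft (water level in the piezometer is the total head).
Head difference: h(BH-2) − h(BH-6) = -818.74 − (-805.58) = -13.16 ft.
Hydraulic gradient: i = |Δh| / L = 13.16 / 2744 = 0.00480.

i ≈ 0.00480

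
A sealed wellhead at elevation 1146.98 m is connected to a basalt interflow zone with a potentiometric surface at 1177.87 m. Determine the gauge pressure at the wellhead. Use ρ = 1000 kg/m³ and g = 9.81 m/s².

P ≈ 303 kPa

Head above the cap: Δh = 1177.87 − 1146.98 = 30.89 m.
P = ρgΔh = 1000 × 9.81 × 30.89 = 303031 Pa ≈ 303 kPa.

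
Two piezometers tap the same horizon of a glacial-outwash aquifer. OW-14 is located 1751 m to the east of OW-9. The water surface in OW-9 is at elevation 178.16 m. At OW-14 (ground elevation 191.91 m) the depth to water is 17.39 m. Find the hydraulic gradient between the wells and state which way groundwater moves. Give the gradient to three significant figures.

Total head at OW-9: h = 178.16 m (water level in the piezometer is the total head).
Total head at OW-14: h = 191.91 − 17.39 = 174.52 m.
Head difference: h(OW-9) − h(OW-14) = 178.16 − 174.52 = 3.64 m.
Hydraulic gradient: i = |Δh| / L = 3.64 / 1751 = 0.00208.
Flow is from higher to lower head: from OW-9 toward OW-14, i.e. toward the east.

i ≈ 0.00208; groundwater flows toward the east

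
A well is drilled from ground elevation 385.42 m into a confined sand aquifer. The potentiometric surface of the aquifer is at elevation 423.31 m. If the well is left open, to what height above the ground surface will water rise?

Water rises to the potentiometric surface, so the rise above ground = 423.31 − 385.42 = 37.89 m.

≈ 37.89 m above ground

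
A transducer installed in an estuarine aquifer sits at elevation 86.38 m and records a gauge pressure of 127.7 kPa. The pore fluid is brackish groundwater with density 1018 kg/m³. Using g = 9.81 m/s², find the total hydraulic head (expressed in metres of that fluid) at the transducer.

ψ = P/(ρg) = 127.7×1000 / (1018 × 9.81) = 12.79 m.
h = z + ψ = 86.38 + 12.79 = 99.17 m.

h ≈ 99.17 m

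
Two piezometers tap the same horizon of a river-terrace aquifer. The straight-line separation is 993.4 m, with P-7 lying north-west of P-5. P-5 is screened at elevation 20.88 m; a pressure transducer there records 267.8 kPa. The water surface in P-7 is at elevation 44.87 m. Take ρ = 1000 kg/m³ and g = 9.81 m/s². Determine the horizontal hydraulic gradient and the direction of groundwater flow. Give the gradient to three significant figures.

i ≈ 0.00333; groundwater flows toward the north-west

Pressure head at P-5: ψ = P/(ρg) = 267.8×1000 / (1000 × 9.81) = 27.30 m.
Total head at P-5: h = z + ψ = 20.88 + 27.30 = 48.18 m.
Total head at P-7: h = 44.87 m (water level in the piezometer is the total head).
Head difference: h(P-5) − h(P-7) = 48.18 − 44.87 = 3.31 m.
Hydraulic gradient: i = |Δh| / L = 3.31 / 993.4 = 0.00333.
Flow is from higher to lower head: from P-5 toward P-7, i.e. toward the north-west.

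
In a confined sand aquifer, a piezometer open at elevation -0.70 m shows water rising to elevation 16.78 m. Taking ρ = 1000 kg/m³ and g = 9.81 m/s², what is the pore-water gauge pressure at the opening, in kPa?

Pressure head ψ = h − z = 16.78 − (-0.70) = 17.48 m.
P = ρgψ = 1000 × 9.81 × 17.48 = 171479 Pa ≈ 171 kPa.

P ≈ 171 kPa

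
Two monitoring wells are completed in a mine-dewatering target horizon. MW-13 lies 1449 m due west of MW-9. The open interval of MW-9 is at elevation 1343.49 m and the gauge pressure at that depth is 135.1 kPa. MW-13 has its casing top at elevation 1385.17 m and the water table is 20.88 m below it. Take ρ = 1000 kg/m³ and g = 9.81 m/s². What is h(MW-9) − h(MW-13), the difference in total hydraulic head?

Δh ≈ -7.03 m

Pressure head at MW-9: ψ = P/(ρg) = 135.1×1000 / (1000 × 9.81) = 13.77 m.
Total head at MW-9: h = z + ψ = 1343.49 + 13.77 = 1357.26 m.
Total head at MW-13: h = 1385.17 − 20.88 = 1364.29 m.
Head difference: h(MW-9) − h(MW-13) = 1357.26 − 1364.29 = -7.03 m.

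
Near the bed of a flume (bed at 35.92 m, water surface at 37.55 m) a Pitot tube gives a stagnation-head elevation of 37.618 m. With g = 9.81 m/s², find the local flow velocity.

Near the bed, under hydrostatic conditions, the piezometric head (z + ψ) equals the free-surface elevation, 37.55 m.
Velocity head = total − piezometric = 37.618 − 37.55 = 0.068 m.
v = √(2g·h_v) = √(2 × 9.81 × 0.068) = 1.16 m/s.

v ≈ 1.16 m/s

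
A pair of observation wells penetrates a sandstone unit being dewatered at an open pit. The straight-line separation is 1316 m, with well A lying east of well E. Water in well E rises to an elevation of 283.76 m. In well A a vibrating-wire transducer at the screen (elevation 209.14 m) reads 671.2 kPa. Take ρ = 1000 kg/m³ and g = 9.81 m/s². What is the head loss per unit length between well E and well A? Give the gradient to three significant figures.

i ≈ 0.00471 m/m

Total head at well E: h = 283.76 m (water level in the piezometer is the total head).
Pressure head at well A: ψ = P/(ρg) = 671.2×1000 / (1000 × 9.81) = 68.42 m.
Total head at well A: h = z + ψ = 209.14 + 68.42 = 277.56 m.
Head difference: h(well E) − h(well A) = 283.76 − 277.56 = 6.20 m.
Hydraulic gradient: i = |Δh| / L = 6.20 / 1316 = 0.00471.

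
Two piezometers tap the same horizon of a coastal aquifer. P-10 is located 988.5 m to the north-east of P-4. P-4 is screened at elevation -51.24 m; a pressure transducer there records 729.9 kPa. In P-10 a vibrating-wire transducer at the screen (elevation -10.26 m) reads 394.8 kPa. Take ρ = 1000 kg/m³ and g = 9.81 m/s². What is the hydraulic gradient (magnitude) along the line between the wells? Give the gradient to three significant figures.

i ≈ 0.00690

Pressure head at P-4: ψ = P/(ρg) = 729.9×1000 / (1000 × 9.81) = 74.40 m.
Total head at P-4: h = z + ψ = -51.24 + 74.40 = 23.16 m.
Pressure head at P-10: ψ = P/(ρg) = 394.8×1000 / (1000 × 9.81) = 40.24 m.
Total head at P-10: h = z + ψ = -10.26 + 40.24 = 29.98 m.
Head difference: h(P-4) − h(P-10) = 23.16 − 29.98 = -6.82 m.
Hydraulic gradient: i = |Δh| / L = 6.82 / 988.5 = 0.00690.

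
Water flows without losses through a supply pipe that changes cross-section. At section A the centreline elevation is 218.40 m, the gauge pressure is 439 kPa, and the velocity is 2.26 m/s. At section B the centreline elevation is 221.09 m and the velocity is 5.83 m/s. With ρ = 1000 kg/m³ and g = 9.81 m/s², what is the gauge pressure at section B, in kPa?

P₂ ≈ 398 kPa

Pressure head at A: ψ₁ = P₁/(ρg) = 439×1000 / (1000 × 9.81) = 44.75 m.
Velocity heads: v₁²/2g = 2.26²/19.62 = 0.260 m; v₂²/2g = 5.83²/19.62 = 1.732 m.
Total head H = z₁ + ψ₁ + v₁²/2g = 218.40 + 44.75 + 0.260 = 263.41 m.
ψ₂ = H − z₂ − v₂²/2g = 263.41 − 221.09 − 1.732 = 40.59 m.
P₂ = ρgψ₂ = 1000 × 9.81 × 40.59 ≈ 398 kPa.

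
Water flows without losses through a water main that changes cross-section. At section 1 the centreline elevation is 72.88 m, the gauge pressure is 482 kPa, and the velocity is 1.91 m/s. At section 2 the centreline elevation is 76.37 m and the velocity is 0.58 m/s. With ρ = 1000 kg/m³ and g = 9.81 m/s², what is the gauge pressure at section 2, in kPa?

Pressure head at 1: ψ₁ = P₁/(ρg) = 482×1000 / (1000 × 9.81) = 49.13 m.
Velocity heads: v₁²/2g = 1.91²/19.62 = 0.186 m; v₂²/2g = 0.58²/19.62 = 0.017 m.
Total head H = z₁ + ψ₁ + v₁²/2g = 72.88 + 49.13 + 0.186 = 122.20 m.
ψ₂ = H − z₂ − v₂²/2g = 122.20 − 76.37 − 0.017 = 45.81 m.
P₂ = ρgψ₂ = 1000 × 9.81 × 45.81 ≈ 449 kPa.

P₂ ≈ 449 kPa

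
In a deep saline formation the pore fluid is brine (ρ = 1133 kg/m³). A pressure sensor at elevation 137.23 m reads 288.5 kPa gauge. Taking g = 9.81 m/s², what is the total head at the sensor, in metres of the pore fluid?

h ≈ 163.19 m

ψ = P/(ρg) = 288.5×1000 / (1133 × 9.81) = 25.96 m.
h = z + ψ = 137.23 + 25.96 = 163.19 m.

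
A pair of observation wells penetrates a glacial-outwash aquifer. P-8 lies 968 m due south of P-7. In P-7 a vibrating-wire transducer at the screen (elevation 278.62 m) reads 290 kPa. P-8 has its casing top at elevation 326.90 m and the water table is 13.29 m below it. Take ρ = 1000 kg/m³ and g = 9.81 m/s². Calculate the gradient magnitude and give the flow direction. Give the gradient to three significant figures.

Pressure head at P-7: ψ = P/(ρg) = 290×1000 / (1000 × 9.81) = 29.56 m.
Total head at P-7: h = z + ψ = 278.62 + 29.56 = 308.18 m.
Total head at P-8: h = 326.90 − 13.29 = 313.61 m.
Head difference: h(P-7) − h(P-8) = 308.18 − 313.61 = -5.43 m.
Hydraulic gradient: i = |Δh| / L = 5.43 / 968 = 0.00561.
Flow is from higher to lower head: from P-8 toward P-7, i.e. toward the north.

i ≈ 0.00561; groundwater flows toward the north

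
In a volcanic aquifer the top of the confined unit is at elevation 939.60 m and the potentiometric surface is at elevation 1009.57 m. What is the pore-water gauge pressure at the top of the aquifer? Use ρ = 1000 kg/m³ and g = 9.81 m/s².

P ≈ 686 kPa

Pressure head at the aquifer top: ψ = h − z = 1009.57 − 939.60 = 69.97 m.
P = ρgψ = 1000 × 9.81 × 69.97 = 686406 Pa ≈ 686 kPa.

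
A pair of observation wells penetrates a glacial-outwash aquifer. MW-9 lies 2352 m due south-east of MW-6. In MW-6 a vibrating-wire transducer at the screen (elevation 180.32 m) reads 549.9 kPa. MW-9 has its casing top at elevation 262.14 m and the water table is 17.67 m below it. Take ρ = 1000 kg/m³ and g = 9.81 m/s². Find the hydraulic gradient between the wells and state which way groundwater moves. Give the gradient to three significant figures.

Pressure head at MW-6: ψ = P/(ρg) = 549.9×1000 / (1000 × 9.81) = 56.06 m.
Total head at MW-6: h = z + ψ = 180.32 + 56.06 = 236.38 m.
Total head at MW-9: h = 262.14 − 17.67 = 244.47 m.
Head difference: h(MW-6) − h(MW-9) = 236.38 − 244.47 = -8.09 m.
Hydraulic gradient: i = |Δh| / L = 8.09 / 2352 = 0.00344.
Flow is from higher to lower head: from MW-9 toward MW-6, i.e. toward the north-west.

i ≈ 0.00344; groundwater flows toward the north-west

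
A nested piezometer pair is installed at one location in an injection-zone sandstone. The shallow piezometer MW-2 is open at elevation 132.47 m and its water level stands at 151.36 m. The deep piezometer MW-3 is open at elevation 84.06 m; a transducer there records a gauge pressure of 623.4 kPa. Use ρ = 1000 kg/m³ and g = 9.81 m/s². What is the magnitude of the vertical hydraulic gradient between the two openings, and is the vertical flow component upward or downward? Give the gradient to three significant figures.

|i_v| ≈ 0.0775; vertical flow is downward

Total head at MW-2: h = 151.36 m (water level in the standpipe).
Pressure head at MW-3: ψ = P/(ρg) = 623.4×1000 / (1000 × 9.81) = 63.55 m.
Total head at MW-3: h = z + ψ = 84.06 + 63.55 = 147.61 m.
Δh = h(MW-2) − h(MW-3) = 151.36 − 147.61 = 3.75 m.
Vertical separation Δz = 132.47 − 84.06 = 48.41 m.
|i_v| = |Δh| / Δz = 3.75 / 48.41 = 0.0775.
Head is higher in the shallow piezometer, so vertical flow is downward (recharge condition).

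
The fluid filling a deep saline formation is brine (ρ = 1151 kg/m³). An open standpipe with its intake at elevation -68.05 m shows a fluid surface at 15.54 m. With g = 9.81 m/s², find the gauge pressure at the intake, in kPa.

Pressure head ψ = h − z = 15.54 − (-68.05) = 83.59 m.
P = ρgψ = 1151 × 9.81 × 83.59 = 943841 Pa ≈ 944 kPa.

P ≈ 944 kPa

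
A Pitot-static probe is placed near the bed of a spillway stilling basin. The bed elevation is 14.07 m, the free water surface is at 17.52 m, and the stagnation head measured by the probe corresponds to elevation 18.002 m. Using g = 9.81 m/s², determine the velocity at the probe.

v ≈ 3.08 m/s

Near the bed, under hydrostatic conditions, the piezometric head (z + ψ) equals the free-surface elevation, 17.52 m.
Velocity head = total − piezometric = 18.002 − 17.52 = 0.482 m.
v = √(2g·h_v) = √(2 × 9.81 × 0.482) = 3.08 m/s.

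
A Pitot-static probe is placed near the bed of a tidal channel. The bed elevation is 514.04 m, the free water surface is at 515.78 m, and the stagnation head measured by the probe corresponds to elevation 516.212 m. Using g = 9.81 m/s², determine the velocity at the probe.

Near the bed, under hydrostatic conditions, the piezometric head (z + ψ) equals the free-surface elevation, 515.78 m.
Velocity head = total − piezometric = 516.212 − 515.78 = 0.432 m.
v = √(2g·h_v) = √(2 × 9.81 × 0.432) = 2.91 m/s.

v ≈ 2.91 m/s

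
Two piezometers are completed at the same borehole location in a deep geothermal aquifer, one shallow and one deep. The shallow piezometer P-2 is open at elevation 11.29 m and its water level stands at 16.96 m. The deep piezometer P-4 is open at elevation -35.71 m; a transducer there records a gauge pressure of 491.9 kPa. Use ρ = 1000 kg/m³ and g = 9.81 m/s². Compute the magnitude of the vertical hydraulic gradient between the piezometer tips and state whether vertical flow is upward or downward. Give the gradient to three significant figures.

|i_v| ≈ 0.0538; vertical flow is downward

Total head at P-2: h = 16.96 m (water level in the standpipe).
Pressure head at P-4: ψ = P/(ρg) = 491.9×1000 / (1000 × 9.81) = 50.14 m.
Total head at P-4: h = z + ψ = -35.71 + 50.14 = 14.43 m.
Δh = h(P-2) − h(P-4) = 16.96 − 14.43 = 2.53 m.
Vertical separation Δz = 11.29 − (-35.71) = 47.00 m.
|i_v| = |Δh| / Δz = 2.53 / 47.00 = 0.0538.
Head is higher in the shallow piezometer, so vertical flow is downward (recharge condition).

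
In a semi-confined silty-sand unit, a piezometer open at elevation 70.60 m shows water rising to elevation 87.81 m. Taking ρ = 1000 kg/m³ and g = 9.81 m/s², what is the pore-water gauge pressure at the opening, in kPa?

Pressure head ψ = h − z = 87.81 − 70.60 = 17.21 m.
P = ρgψ = 1000 × 9.81 × 17.21 = 168830 Pa ≈ 169 kPa.

P ≈ 169 kPa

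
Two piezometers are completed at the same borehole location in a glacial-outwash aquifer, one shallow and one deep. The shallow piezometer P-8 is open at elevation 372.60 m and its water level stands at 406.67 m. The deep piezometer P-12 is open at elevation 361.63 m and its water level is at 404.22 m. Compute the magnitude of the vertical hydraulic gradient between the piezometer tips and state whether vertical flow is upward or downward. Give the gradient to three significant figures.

|i_v| ≈ 0.223; vertical flow is downward

Total head at P-8: h = 406.67 m (water level in the standpipe).
Total head at P-12: h = 404.22 m.
Δh = h(P-8) − h(P-12) = 406.67 − 404.22 = 2.45 m.
Vertical separation Δz = 372.60 − 361.63 = 10.97 m.
|i_v| = |Δh| / Δz = 2.45 / 10.97 = 0.223.
Head is higher in the shallow piezometer, so vertical flow is downward (recharge condition).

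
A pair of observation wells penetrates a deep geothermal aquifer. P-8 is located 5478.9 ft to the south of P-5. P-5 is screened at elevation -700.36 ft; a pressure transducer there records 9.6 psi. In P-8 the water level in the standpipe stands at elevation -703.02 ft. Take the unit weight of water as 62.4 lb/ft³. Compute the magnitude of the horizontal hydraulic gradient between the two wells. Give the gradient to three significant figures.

Pressure head at P-5: ψ = 144·P/γ = 144 × 9.6 / 62.4 = 22.15 ft.
Total head at P-5: h = z + ψ = -700.36 + 22.15 = -678.21 ft.
Total head at P-8: h = -703.02 ft (water level in the piezometer is the total head).
Head difference: h(P-5) − h(P-8) = -678.21 − (-703.02) = 24.81 ft.
Hydraulic gradient: i = |Δh| / L = 24.81 / 5478.9 = 0.00453.

i ≈ 0.00453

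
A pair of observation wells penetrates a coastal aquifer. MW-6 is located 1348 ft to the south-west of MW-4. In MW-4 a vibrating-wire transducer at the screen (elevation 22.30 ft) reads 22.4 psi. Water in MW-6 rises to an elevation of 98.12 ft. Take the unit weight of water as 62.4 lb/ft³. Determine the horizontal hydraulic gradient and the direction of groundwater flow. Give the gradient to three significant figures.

i ≈ 0.0179; groundwater flows toward the north-east

Pressure head at MW-4: ψ = 144·P/γ = 144 × 22.4 / 62.4 = 51.69 ft.
Total head at MW-4: h = z + ψ = 22.30 + 51.69 = 73.99 ft.
Total head at MW-6: h = 98.12 ft (water level in the piezometer is the total head).
Head difference: h(MW-4) − h(MW-6) = 73.99 − 98.12 = -24.13 ft.
Hydraulic gradient: i = |Δh| / L = 24.13 / 1348 = 0.0179.
Flow is from higher to lower head: from MW-6 toward MW-4, i.e. toward the north-east.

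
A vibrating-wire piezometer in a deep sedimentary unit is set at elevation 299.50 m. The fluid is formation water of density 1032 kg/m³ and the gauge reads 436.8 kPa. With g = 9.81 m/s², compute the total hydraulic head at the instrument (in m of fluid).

h ≈ 342.65 m

ψ = P/(ρg) = 436.8×1000 / (1032 × 9.81) = 43.15 m.
h = z + ψ = 299.50 + 43.15 = 342.65 m.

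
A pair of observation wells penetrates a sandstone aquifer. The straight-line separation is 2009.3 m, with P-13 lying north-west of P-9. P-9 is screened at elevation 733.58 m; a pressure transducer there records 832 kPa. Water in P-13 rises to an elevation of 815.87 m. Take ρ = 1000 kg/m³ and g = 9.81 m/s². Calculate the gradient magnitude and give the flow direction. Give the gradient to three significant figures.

Pressure head at P-9: ψ = P/(ρg) = 832×1000 / (1000 × 9.81) = 84.81 m.
Total head at P-9: h = z + ψ = 733.58 + 84.81 = 818.39 m.
Total head at P-13: h = 815.87 m (water level in the piezometer is the total head).
Head difference: h(P-9) − h(P-13) = 818.39 − 815.87 = 2.52 m.
Hydraulic gradient: i = |Δh| / L = 2.52 / 2009.3 = 0.00125.
Flow is from higher to lower head: from P-9 toward P-13, i.e. toward the north-west.

i ≈ 0.00125; groundwater flows toward the north-west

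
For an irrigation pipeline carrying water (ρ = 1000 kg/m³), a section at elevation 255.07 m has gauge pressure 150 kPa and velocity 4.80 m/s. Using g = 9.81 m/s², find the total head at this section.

h ≈ 271.53 m

Pressure head ψ = P/(ρg) = 150×1000 / (1000 × 9.81) = 15.29 m.
Velocity head = v²/(2g) = 4.80² / (2 × 9.81) = 1.174 m.
h = z + ψ + v²/(2g) = 255.07 + 15.29 + 1.174 = 271.53 m.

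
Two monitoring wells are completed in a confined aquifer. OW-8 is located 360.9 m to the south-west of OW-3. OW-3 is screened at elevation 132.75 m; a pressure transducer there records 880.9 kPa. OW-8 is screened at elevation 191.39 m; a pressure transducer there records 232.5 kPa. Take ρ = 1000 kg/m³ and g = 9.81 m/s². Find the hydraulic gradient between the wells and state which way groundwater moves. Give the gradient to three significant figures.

i ≈ 0.0207; groundwater flows toward the south-west

Pressure head at OW-3: ψ = P/(ρg) = 880.9×1000 / (1000 × 9.81) = 89.80 m.
Total head at OW-3: h = z + ψ = 132.75 + 89.80 = 222.55 m.
Pressure head at OW-8: ψ = P/(ρg) = 232.5×1000 / (1000 × 9.81) = 23.70 m.
Total head at OW-8: h = z + ψ = 191.39 + 23.70 = 215.09 m.
Head difference: h(OW-3) − h(OW-8) = 222.55 − 215.09 = 7.46 m.
Hydraulic gradient: i = |Δh| / L = 7.46 / 360.9 = 0.0207.
Flow is from higher to lower head: from OW-3 toward OW-8, i.e. toward the south-west.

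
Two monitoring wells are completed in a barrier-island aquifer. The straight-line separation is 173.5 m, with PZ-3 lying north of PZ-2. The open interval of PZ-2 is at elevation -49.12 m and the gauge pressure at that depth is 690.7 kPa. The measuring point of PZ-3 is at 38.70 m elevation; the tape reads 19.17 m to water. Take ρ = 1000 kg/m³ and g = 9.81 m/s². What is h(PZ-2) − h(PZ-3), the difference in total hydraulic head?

Δh ≈ 1.76 m

Pressure head at PZ-2: ψ = P/(ρg) = 690.7×1000 / (1000 × 9.81) = 70.41 m.
Total head at PZ-2: h = z + ψ = -49.12 + 70.41 = 21.29 m.
Total head at PZ-3: h = 38.70 − 19.17 = 19.53 m.
Head difference: h(PZ-2) − h(PZ-3) = 21.29 − 19.53 = 1.76 m.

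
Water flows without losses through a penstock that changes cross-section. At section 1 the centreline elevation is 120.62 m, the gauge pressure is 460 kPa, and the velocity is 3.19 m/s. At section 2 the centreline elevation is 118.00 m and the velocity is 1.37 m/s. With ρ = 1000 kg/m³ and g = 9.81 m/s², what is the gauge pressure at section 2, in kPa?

P₂ ≈ 490 kPa

Pressure head at 1: ψ₁ = P₁/(ρg) = 460×1000 / (1000 × 9.81) = 46.89 m.
Velocity heads: v₁²/2g = 3.19²/19.62 = 0.519 m; v₂²/2g = 1.37²/19.62 = 0.096 m.
Total head H = z₁ + ψ₁ + v₁²/2g = 120.62 + 46.89 + 0.519 = 168.03 m.
ψ₂ = H − z₂ − v₂²/2g = 168.03 − 118.00 − 0.096 = 49.93 m.
P₂ = ρgψ₂ = 1000 × 9.81 × 49.93 ≈ 490 kPa.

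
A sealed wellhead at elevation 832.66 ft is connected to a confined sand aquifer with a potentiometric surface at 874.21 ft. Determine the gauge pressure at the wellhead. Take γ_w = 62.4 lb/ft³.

Head above the cap: Δh = 874.21 − 832.66 = 41.55 ft.
P = γΔh/144 = 62.4 × 41.55 / 144 = 18.0 psi.

P ≈ 18.0 psi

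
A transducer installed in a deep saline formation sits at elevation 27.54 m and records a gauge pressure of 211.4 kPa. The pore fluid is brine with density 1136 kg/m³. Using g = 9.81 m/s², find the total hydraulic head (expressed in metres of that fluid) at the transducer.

ψ = P/(ρg) = 211.4×1000 / (1136 × 9.81) = 18.97 m.
h = z + ψ = 27.54 + 18.97 = 46.51 m.

h ≈ 46.51 m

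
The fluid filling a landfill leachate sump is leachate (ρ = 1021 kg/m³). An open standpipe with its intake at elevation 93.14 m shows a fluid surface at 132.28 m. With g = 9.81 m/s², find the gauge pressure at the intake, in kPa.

P ≈ 392 kPa

Pressure head ψ = h − z = 132.28 − 93.14 = 39.14 m.
P = ρgψ = 1021 × 9.81 × 39.14 = 392027 Pa ≈ 392 kPa.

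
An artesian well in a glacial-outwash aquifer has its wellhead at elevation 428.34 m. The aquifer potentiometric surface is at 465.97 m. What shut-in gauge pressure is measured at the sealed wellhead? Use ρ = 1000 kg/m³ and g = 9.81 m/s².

Head above the cap: Δh = 465.97 − 428.34 = 37.63 m.
P = ρgΔh = 1000 × 9.81 × 37.63 = 369150 Pa ≈ 369 kPa.

P ≈ 369 kPa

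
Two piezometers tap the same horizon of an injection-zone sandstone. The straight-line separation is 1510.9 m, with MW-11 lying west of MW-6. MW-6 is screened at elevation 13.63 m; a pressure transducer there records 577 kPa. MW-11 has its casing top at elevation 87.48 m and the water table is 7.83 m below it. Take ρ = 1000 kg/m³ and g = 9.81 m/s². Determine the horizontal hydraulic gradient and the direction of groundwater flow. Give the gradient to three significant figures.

Pressure head at MW-6: ψ = P/(ρg) = 577×1000 / (1000 × 9.81) = 58.82 m.
Total head at MW-6: h = z + ψ = 13.63 + 58.82 = 72.45 m.
Total head at MW-11: h = 87.48 − 7.83 = 79.65 m.
Head difference: h(MW-6) − h(MW-11) = 72.45 − 79.65 = -7.20 m.
Hydraulic gradient: i = |Δh| / L = 7.20 / 1510.9 = 0.00477.
Flow is from higher to lower head: from MW-11 toward MW-6, i.e. toward the east.

i ≈ 0.00477; groundwater flows toward the east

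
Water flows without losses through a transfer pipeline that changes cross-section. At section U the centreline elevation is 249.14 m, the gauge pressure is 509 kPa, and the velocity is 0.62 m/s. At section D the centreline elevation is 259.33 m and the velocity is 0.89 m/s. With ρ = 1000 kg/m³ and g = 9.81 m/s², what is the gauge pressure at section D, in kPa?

Pressure head at U: ψ₁ = P₁/(ρg) = 509×1000 / (1000 × 9.81) = 51.89 m.
Velocity heads: v₁²/2g = 0.62²/19.62 = 0.020 m; v₂²/2g = 0.89²/19.62 = 0.040 m.
Total head H = z₁ + ψ₁ + v₁²/2g = 249.14 + 51.89 + 0.020 = 301.05 m.
ψ₂ = H − z₂ − v₂²/2g = 301.05 − 259.33 − 0.040 = 41.68 m.
P₂ = ρgψ₂ = 1000 × 9.81 × 41.68 ≈ 409 kPa.

P₂ ≈ 409 kPa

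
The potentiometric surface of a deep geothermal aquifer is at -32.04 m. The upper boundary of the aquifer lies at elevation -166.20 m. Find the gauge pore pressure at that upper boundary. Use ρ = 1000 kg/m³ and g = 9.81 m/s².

Pressure head at the aquifer top: ψ = h − z = -32.04 − (-166.20) = 134.16 m.
P = ρgψ = 1000 × 9.81 × 134.16 = 1316110 Pa ≈ 1320 kPa.

P ≈ 1320 kPa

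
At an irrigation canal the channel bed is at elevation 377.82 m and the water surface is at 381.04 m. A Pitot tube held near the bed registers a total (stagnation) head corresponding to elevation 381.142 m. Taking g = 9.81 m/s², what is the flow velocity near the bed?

v ≈ 1.41 m/s

Near the bed, under hydrostatic conditions, the piezometric head (z + ψ) equals the free-surface elevation, 381.04 m.
Velocity head = total − piezometric = 381.142 − 381.04 = 0.102 m.
v = √(2g·h_v) = √(2 × 9.81 × 0.102) = 1.41 m/s.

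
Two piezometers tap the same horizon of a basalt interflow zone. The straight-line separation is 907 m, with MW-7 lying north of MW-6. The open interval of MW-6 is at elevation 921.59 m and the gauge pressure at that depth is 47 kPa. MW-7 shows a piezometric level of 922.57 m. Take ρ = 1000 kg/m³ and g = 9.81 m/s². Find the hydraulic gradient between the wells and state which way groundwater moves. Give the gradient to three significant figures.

Pressure head at MW-6: ψ = P/(ρg) = 47×1000 / (1000 × 9.81) = 4.79 m.
Total head at MW-6: h = z + ψ = 921.59 + 4.79 = 926.38 m.
Total head at MW-7: h = 922.57 m (water level in the piezometer is the total head).
Head difference: h(MW-6) − h(MW-7) = 926.38 − 922.57 = 3.81 m.
Hydraulic gradient: i = |Δh| / L = 3.81 / 907 = 0.00420.
Flow is from higher to lower head: from MW-6 toward MW-7, i.e. toward the north.

i ≈ 0.00420; groundwater flows toward the north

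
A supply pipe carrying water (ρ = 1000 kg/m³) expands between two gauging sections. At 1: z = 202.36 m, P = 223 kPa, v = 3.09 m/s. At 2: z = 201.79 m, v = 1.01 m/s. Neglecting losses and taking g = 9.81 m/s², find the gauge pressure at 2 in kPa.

Pressure head at 1: ψ₁ = P₁/(ρg) = 223×1000 / (1000 × 9.81) = 22.73 m.
Velocity heads: v₁²/2g = 3.09²/19.62 = 0.487 m; v₂²/2g = 1.01²/19.62 = 0.052 m.
Total head H = z₁ + ψ₁ + v₁²/2g = 202.36 + 22.73 + 0.487 = 225.58 m.
ψ₂ = H − z₂ − v₂²/2g = 225.58 − 201.79 − 0.052 = 23.74 m.
P₂ = ρgψ₂ = 1000 × 9.81 × 23.74 ≈ 233 kPa.

P₂ ≈ 233 kPa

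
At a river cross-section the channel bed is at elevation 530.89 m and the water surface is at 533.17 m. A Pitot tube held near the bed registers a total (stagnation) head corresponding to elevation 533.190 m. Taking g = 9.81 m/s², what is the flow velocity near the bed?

v ≈ 0.626 m/s

Near the bed, under hydrostatic conditions, the piezometric head (z + ψ) equals the free-surface elevation, 533.17 m.
Velocity head = total − piezometric = 533.190 − 533.17 = 0.020 m.
v = √(2g·h_v) = √(2 × 9.81 × 0.020) = 0.626 m/s.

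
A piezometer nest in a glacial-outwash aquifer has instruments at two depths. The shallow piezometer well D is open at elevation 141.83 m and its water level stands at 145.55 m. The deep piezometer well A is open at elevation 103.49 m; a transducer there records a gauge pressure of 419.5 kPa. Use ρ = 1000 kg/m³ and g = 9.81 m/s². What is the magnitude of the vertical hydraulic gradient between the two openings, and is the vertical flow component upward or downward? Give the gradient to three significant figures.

|i_v| ≈ 0.0183; vertical flow is upward

Total head at well D: h = 145.55 m (water level in the standpipe).
Pressure head at well A: ψ = P/(ρg) = 419.5×1000 / (1000 × 9.81) = 42.76 m.
Total head at well A: h = z + ψ = 103.49 + 42.76 = 146.25 m.
Δh = h(well D) − h(well A) = 145.55 − 146.25 = -0.70 m.
Vertical separation Δz = 141.83 − 103.49 = 38.34 m.
|i_v| = |Δh| / Δz = 0.70 / 38.34 = 0.0183.
Head is higher in the deep piezometer, so vertical flow is upward (discharge condition).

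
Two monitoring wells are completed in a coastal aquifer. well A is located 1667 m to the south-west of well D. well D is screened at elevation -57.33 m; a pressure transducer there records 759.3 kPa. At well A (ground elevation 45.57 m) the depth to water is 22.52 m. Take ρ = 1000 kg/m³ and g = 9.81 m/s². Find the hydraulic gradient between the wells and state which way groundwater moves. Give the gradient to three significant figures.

i ≈ 0.00179; groundwater flows toward the north-east

Pressure head at well D: ψ = P/(ρg) = 759.3×1000 / (1000 × 9.81) = 77.40 m.
Total head at well D: h = z + ψ = -57.33 + 77.40 = 20.07 m.
Total head at well A: h = 45.57 − 22.52 = 23.05 m.
Head difference: h(well D) − h(well A) = 20.07 − 23.05 = -2.98 m.
Hydraulic gradient: i = |Δh| / L = 2.98 / 1667 = 0.00179.
Flow is from higher to lower head: from well A toward well D, i.e. toward the north-east.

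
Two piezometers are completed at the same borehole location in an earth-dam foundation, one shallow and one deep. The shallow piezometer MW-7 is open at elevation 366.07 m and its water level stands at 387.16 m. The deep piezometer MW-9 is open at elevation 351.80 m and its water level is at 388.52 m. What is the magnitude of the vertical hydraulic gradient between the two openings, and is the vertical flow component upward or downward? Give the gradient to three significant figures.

|i_v| ≈ 0.0953; vertical flow is upward

Total head at MW-7: h = 387.16 m (water level in the standpipe).
Total head at MW-9: h = 388.52 m.
Δh = h(MW-7) − h(MW-9) = 387.16 − 388.52 = -1.36 m.
Vertical separation Δz = 366.07 − 351.80 = 14.27 m.
|i_v| = |Δh| / Δz = 1.36 / 14.27 = 0.0953.
Head is higher in the deep piezometer, so vertical flow is upward (discharge condition).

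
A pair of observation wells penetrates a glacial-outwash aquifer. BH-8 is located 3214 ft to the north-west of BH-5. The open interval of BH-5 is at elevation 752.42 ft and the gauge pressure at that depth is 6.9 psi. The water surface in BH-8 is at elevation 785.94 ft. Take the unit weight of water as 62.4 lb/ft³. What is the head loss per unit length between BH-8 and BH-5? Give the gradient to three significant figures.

i ≈ 0.00548 ft/ft

Pressure head at BH-5: ψ = 144·P/γ = 144 × 6.9 / 62.4 = 15.92 ft.
Total head at BH-5: h = z + ψ = 752.42 + 15.92 = 768.34 ft.
Total head at BH-8: h = 785.94 ft (water level in the piezometer is the total head).
Head difference: h(BH-5) − h(BH-8) = 768.34 − 785.94 = -17.60 ft.
Hydraulic gradient: i = |Δh| / L = 17.60 / 3214 = 0.00548.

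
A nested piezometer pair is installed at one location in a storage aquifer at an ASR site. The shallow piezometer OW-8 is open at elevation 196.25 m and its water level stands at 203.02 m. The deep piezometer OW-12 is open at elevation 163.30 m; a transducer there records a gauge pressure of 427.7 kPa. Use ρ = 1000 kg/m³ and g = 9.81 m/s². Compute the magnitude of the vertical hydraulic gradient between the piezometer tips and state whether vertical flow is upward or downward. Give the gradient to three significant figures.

|i_v| ≈ 0.118; vertical flow is upward

Total head at OW-8: h = 203.02 m (water level in the standpipe).
Pressure head at OW-12: ψ = P/(ρg) = 427.7×1000 / (1000 × 9.81) = 43.60 m.
Total head at OW-12: h = z + ψ = 163.30 + 43.60 = 206.90 m.
Δh = h(OW-8) − h(OW-12) = 203.02 − 206.90 = -3.88 m.
Vertical separation Δz = 196.25 − 163.30 = 32.95 m.
|i_v| = |Δh| / Δz = 3.88 / 32.95 = 0.118.
Head is higher in the deep piezometer, so vertical flow is upward (discharge condition).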